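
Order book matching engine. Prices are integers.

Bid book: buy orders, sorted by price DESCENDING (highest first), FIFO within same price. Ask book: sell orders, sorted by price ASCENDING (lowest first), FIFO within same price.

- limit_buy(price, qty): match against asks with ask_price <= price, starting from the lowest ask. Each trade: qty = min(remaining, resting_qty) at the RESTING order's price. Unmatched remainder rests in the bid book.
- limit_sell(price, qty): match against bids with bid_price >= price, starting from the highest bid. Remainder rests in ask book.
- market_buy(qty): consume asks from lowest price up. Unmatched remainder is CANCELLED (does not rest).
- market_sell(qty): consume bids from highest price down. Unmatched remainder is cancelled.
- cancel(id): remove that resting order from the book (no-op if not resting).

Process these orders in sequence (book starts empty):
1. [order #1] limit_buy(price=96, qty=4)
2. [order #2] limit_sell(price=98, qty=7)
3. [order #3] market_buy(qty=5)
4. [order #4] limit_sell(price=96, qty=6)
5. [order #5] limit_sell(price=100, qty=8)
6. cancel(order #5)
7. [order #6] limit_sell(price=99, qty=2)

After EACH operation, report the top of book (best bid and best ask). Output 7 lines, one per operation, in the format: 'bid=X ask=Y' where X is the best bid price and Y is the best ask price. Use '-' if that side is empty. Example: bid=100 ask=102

Answer: bid=96 ask=-
bid=96 ask=98
bid=96 ask=98
bid=- ask=96
bid=- ask=96
bid=- ask=96
bid=- ask=96

Derivation:
After op 1 [order #1] limit_buy(price=96, qty=4): fills=none; bids=[#1:4@96] asks=[-]
After op 2 [order #2] limit_sell(price=98, qty=7): fills=none; bids=[#1:4@96] asks=[#2:7@98]
After op 3 [order #3] market_buy(qty=5): fills=#3x#2:5@98; bids=[#1:4@96] asks=[#2:2@98]
After op 4 [order #4] limit_sell(price=96, qty=6): fills=#1x#4:4@96; bids=[-] asks=[#4:2@96 #2:2@98]
After op 5 [order #5] limit_sell(price=100, qty=8): fills=none; bids=[-] asks=[#4:2@96 #2:2@98 #5:8@100]
After op 6 cancel(order #5): fills=none; bids=[-] asks=[#4:2@96 #2:2@98]
After op 7 [order #6] limit_sell(price=99, qty=2): fills=none; bids=[-] asks=[#4:2@96 #2:2@98 #6:2@99]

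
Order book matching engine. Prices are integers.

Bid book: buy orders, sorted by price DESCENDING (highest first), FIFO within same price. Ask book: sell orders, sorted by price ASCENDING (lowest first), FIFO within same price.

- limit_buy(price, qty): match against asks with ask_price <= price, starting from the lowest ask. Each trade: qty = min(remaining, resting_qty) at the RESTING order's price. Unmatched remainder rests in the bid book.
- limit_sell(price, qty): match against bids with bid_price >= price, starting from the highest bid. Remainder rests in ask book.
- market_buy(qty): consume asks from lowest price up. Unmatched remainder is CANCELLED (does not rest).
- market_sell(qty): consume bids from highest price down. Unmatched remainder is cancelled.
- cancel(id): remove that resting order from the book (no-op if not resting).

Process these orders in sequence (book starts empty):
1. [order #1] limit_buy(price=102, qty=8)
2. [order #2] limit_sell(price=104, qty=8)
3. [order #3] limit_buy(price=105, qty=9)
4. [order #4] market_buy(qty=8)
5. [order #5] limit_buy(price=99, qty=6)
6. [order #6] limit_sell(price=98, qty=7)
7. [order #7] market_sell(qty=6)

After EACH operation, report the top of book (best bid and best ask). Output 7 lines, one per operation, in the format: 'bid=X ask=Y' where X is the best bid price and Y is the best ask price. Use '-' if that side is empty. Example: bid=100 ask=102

Answer: bid=102 ask=-
bid=102 ask=104
bid=105 ask=-
bid=105 ask=-
bid=105 ask=-
bid=102 ask=-
bid=99 ask=-

Derivation:
After op 1 [order #1] limit_buy(price=102, qty=8): fills=none; bids=[#1:8@102] asks=[-]
After op 2 [order #2] limit_sell(price=104, qty=8): fills=none; bids=[#1:8@102] asks=[#2:8@104]
After op 3 [order #3] limit_buy(price=105, qty=9): fills=#3x#2:8@104; bids=[#3:1@105 #1:8@102] asks=[-]
After op 4 [order #4] market_buy(qty=8): fills=none; bids=[#3:1@105 #1:8@102] asks=[-]
After op 5 [order #5] limit_buy(price=99, qty=6): fills=none; bids=[#3:1@105 #1:8@102 #5:6@99] asks=[-]
After op 6 [order #6] limit_sell(price=98, qty=7): fills=#3x#6:1@105 #1x#6:6@102; bids=[#1:2@102 #5:6@99] asks=[-]
After op 7 [order #7] market_sell(qty=6): fills=#1x#7:2@102 #5x#7:4@99; bids=[#5:2@99] asks=[-]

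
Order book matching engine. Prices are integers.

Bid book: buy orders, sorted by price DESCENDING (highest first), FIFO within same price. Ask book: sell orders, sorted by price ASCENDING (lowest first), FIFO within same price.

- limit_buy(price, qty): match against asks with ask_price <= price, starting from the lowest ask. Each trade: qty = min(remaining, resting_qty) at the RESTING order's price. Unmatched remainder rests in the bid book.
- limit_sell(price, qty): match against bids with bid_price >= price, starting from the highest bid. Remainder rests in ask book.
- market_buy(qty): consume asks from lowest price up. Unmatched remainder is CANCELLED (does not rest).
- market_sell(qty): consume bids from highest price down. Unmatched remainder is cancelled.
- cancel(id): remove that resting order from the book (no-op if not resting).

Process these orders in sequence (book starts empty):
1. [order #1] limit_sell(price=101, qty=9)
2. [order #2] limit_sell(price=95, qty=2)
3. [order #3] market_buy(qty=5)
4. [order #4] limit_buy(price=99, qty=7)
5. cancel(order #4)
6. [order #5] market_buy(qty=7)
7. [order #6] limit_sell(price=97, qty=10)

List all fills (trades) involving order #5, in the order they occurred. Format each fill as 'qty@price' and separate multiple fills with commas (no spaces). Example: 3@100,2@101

Answer: 6@101

Derivation:
After op 1 [order #1] limit_sell(price=101, qty=9): fills=none; bids=[-] asks=[#1:9@101]
After op 2 [order #2] limit_sell(price=95, qty=2): fills=none; bids=[-] asks=[#2:2@95 #1:9@101]
After op 3 [order #3] market_buy(qty=5): fills=#3x#2:2@95 #3x#1:3@101; bids=[-] asks=[#1:6@101]
After op 4 [order #4] limit_buy(price=99, qty=7): fills=none; bids=[#4:7@99] asks=[#1:6@101]
After op 5 cancel(order #4): fills=none; bids=[-] asks=[#1:6@101]
After op 6 [order #5] market_buy(qty=7): fills=#5x#1:6@101; bids=[-] asks=[-]
After op 7 [order #6] limit_sell(price=97, qty=10): fills=none; bids=[-] asks=[#6:10@97]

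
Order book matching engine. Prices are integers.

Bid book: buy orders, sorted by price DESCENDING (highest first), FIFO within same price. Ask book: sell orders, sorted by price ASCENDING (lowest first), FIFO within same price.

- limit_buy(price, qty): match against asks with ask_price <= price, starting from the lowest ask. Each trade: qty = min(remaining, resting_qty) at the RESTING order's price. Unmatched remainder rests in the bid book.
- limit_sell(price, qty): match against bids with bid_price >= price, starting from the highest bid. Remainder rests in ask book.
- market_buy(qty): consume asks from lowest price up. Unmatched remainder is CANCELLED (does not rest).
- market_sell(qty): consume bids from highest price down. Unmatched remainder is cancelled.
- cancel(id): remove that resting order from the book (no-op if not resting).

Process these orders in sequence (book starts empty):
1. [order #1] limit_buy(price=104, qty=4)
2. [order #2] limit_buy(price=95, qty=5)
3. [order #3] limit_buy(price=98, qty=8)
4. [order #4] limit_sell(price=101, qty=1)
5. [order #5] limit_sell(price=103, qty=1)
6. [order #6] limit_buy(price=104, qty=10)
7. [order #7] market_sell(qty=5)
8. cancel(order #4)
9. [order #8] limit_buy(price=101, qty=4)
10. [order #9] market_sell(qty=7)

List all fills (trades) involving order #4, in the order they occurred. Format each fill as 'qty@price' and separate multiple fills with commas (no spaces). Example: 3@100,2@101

Answer: 1@104

Derivation:
After op 1 [order #1] limit_buy(price=104, qty=4): fills=none; bids=[#1:4@104] asks=[-]
After op 2 [order #2] limit_buy(price=95, qty=5): fills=none; bids=[#1:4@104 #2:5@95] asks=[-]
After op 3 [order #3] limit_buy(price=98, qty=8): fills=none; bids=[#1:4@104 #3:8@98 #2:5@95] asks=[-]
After op 4 [order #4] limit_sell(price=101, qty=1): fills=#1x#4:1@104; bids=[#1:3@104 #3:8@98 #2:5@95] asks=[-]
After op 5 [order #5] limit_sell(price=103, qty=1): fills=#1x#5:1@104; bids=[#1:2@104 #3:8@98 #2:5@95] asks=[-]
After op 6 [order #6] limit_buy(price=104, qty=10): fills=none; bids=[#1:2@104 #6:10@104 #3:8@98 #2:5@95] asks=[-]
After op 7 [order #7] market_sell(qty=5): fills=#1x#7:2@104 #6x#7:3@104; bids=[#6:7@104 #3:8@98 #2:5@95] asks=[-]
After op 8 cancel(order #4): fills=none; bids=[#6:7@104 #3:8@98 #2:5@95] asks=[-]
After op 9 [order #8] limit_buy(price=101, qty=4): fills=none; bids=[#6:7@104 #8:4@101 #3:8@98 #2:5@95] asks=[-]
After op 10 [order #9] market_sell(qty=7): fills=#6x#9:7@104; bids=[#8:4@101 #3:8@98 #2:5@95] asks=[-]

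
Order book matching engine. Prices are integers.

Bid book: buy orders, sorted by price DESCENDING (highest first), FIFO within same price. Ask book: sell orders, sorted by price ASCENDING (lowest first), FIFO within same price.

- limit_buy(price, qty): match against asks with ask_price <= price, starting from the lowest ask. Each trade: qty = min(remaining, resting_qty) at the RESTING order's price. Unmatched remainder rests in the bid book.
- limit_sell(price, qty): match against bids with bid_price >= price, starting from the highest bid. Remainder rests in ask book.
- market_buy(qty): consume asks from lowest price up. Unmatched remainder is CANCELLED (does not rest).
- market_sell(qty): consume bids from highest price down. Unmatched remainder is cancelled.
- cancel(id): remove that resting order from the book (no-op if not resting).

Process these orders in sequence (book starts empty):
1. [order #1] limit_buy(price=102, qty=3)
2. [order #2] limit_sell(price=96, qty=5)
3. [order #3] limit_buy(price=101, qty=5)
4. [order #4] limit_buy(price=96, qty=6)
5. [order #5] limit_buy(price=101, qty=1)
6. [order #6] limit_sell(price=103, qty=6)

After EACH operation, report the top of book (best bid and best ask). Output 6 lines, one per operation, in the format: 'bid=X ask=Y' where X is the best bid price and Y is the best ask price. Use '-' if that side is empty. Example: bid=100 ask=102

After op 1 [order #1] limit_buy(price=102, qty=3): fills=none; bids=[#1:3@102] asks=[-]
After op 2 [order #2] limit_sell(price=96, qty=5): fills=#1x#2:3@102; bids=[-] asks=[#2:2@96]
After op 3 [order #3] limit_buy(price=101, qty=5): fills=#3x#2:2@96; bids=[#3:3@101] asks=[-]
After op 4 [order #4] limit_buy(price=96, qty=6): fills=none; bids=[#3:3@101 #4:6@96] asks=[-]
After op 5 [order #5] limit_buy(price=101, qty=1): fills=none; bids=[#3:3@101 #5:1@101 #4:6@96] asks=[-]
After op 6 [order #6] limit_sell(price=103, qty=6): fills=none; bids=[#3:3@101 #5:1@101 #4:6@96] asks=[#6:6@103]

Answer: bid=102 ask=-
bid=- ask=96
bid=101 ask=-
bid=101 ask=-
bid=101 ask=-
bid=101 ask=103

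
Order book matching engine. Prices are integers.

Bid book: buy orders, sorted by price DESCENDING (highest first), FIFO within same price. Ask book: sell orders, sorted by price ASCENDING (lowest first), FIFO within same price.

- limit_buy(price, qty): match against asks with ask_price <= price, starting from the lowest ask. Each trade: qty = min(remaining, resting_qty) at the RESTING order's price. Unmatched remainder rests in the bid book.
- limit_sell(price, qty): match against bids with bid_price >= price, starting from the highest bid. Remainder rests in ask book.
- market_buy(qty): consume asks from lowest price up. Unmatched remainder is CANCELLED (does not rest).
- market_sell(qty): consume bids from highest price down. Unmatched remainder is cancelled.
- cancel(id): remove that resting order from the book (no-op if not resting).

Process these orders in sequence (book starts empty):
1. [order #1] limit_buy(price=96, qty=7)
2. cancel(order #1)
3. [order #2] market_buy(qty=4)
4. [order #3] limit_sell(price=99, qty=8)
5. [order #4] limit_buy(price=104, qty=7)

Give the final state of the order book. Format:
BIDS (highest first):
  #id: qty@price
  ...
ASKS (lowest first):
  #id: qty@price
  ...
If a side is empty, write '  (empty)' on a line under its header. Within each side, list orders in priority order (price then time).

Answer: BIDS (highest first):
  (empty)
ASKS (lowest first):
  #3: 1@99

Derivation:
After op 1 [order #1] limit_buy(price=96, qty=7): fills=none; bids=[#1:7@96] asks=[-]
After op 2 cancel(order #1): fills=none; bids=[-] asks=[-]
After op 3 [order #2] market_buy(qty=4): fills=none; bids=[-] asks=[-]
After op 4 [order #3] limit_sell(price=99, qty=8): fills=none; bids=[-] asks=[#3:8@99]
After op 5 [order #4] limit_buy(price=104, qty=7): fills=#4x#3:7@99; bids=[-] asks=[#3:1@99]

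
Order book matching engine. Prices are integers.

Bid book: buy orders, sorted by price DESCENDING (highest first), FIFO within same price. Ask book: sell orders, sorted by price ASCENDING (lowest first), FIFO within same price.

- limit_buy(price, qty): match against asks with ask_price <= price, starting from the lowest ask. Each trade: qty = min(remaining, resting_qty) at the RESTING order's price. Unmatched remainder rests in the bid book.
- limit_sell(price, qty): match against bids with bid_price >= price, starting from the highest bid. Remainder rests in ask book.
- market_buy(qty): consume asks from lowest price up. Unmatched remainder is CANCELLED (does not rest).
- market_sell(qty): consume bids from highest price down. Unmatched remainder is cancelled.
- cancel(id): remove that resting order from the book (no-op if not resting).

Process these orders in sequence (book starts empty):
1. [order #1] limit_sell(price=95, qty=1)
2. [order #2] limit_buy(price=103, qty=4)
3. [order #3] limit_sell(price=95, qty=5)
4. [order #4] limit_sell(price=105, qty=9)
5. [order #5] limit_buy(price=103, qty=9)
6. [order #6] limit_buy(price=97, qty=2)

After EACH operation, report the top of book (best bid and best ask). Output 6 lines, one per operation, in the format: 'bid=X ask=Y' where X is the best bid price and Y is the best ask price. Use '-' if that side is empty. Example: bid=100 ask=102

After op 1 [order #1] limit_sell(price=95, qty=1): fills=none; bids=[-] asks=[#1:1@95]
After op 2 [order #2] limit_buy(price=103, qty=4): fills=#2x#1:1@95; bids=[#2:3@103] asks=[-]
After op 3 [order #3] limit_sell(price=95, qty=5): fills=#2x#3:3@103; bids=[-] asks=[#3:2@95]
After op 4 [order #4] limit_sell(price=105, qty=9): fills=none; bids=[-] asks=[#3:2@95 #4:9@105]
After op 5 [order #5] limit_buy(price=103, qty=9): fills=#5x#3:2@95; bids=[#5:7@103] asks=[#4:9@105]
After op 6 [order #6] limit_buy(price=97, qty=2): fills=none; bids=[#5:7@103 #6:2@97] asks=[#4:9@105]

Answer: bid=- ask=95
bid=103 ask=-
bid=- ask=95
bid=- ask=95
bid=103 ask=105
bid=103 ask=105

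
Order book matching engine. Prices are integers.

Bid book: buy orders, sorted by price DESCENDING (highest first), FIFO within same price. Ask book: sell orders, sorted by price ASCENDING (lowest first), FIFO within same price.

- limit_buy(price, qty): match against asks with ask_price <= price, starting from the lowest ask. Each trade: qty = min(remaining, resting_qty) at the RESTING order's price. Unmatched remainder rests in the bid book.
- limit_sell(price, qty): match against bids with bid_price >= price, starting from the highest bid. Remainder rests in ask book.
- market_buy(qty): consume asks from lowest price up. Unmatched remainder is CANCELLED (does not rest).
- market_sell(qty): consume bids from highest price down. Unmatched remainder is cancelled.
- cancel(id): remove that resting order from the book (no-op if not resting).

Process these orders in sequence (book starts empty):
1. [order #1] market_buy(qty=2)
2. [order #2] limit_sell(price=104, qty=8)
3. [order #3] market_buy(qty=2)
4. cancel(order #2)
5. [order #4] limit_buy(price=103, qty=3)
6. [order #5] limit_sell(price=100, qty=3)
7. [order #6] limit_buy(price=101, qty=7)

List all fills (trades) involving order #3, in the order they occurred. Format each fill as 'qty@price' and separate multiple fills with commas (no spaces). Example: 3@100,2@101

After op 1 [order #1] market_buy(qty=2): fills=none; bids=[-] asks=[-]
After op 2 [order #2] limit_sell(price=104, qty=8): fills=none; bids=[-] asks=[#2:8@104]
After op 3 [order #3] market_buy(qty=2): fills=#3x#2:2@104; bids=[-] asks=[#2:6@104]
After op 4 cancel(order #2): fills=none; bids=[-] asks=[-]
After op 5 [order #4] limit_buy(price=103, qty=3): fills=none; bids=[#4:3@103] asks=[-]
After op 6 [order #5] limit_sell(price=100, qty=3): fills=#4x#5:3@103; bids=[-] asks=[-]
After op 7 [order #6] limit_buy(price=101, qty=7): fills=none; bids=[#6:7@101] asks=[-]

Answer: 2@104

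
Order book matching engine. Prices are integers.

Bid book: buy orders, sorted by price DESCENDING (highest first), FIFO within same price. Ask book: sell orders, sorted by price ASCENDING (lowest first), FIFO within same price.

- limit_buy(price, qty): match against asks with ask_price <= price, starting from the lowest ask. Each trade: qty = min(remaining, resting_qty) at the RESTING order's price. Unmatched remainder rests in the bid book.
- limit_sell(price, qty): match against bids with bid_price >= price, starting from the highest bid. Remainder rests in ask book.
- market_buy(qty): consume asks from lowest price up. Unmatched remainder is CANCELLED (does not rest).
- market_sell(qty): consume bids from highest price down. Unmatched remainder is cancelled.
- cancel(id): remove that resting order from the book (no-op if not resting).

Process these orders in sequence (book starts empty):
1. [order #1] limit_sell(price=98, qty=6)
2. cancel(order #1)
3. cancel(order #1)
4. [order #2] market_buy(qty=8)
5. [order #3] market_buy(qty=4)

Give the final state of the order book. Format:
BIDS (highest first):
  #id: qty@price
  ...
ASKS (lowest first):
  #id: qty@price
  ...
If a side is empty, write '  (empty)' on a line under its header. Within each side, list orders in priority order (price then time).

After op 1 [order #1] limit_sell(price=98, qty=6): fills=none; bids=[-] asks=[#1:6@98]
After op 2 cancel(order #1): fills=none; bids=[-] asks=[-]
After op 3 cancel(order #1): fills=none; bids=[-] asks=[-]
After op 4 [order #2] market_buy(qty=8): fills=none; bids=[-] asks=[-]
After op 5 [order #3] market_buy(qty=4): fills=none; bids=[-] asks=[-]

Answer: BIDS (highest first):
  (empty)
ASKS (lowest first):
  (empty)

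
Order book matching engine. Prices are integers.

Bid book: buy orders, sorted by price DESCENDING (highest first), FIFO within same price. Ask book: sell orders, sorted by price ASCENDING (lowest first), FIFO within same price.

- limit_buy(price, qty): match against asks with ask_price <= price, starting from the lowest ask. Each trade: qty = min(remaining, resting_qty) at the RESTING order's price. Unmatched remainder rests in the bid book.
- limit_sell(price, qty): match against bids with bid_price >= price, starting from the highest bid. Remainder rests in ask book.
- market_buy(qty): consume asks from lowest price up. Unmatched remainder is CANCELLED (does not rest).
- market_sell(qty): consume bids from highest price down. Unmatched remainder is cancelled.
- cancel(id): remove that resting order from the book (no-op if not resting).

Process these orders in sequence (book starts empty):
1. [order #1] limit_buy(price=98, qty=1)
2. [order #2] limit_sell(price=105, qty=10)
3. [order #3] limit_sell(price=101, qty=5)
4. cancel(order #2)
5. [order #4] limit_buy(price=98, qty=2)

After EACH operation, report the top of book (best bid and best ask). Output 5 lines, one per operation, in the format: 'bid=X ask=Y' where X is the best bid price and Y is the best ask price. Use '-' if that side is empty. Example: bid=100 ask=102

After op 1 [order #1] limit_buy(price=98, qty=1): fills=none; bids=[#1:1@98] asks=[-]
After op 2 [order #2] limit_sell(price=105, qty=10): fills=none; bids=[#1:1@98] asks=[#2:10@105]
After op 3 [order #3] limit_sell(price=101, qty=5): fills=none; bids=[#1:1@98] asks=[#3:5@101 #2:10@105]
After op 4 cancel(order #2): fills=none; bids=[#1:1@98] asks=[#3:5@101]
After op 5 [order #4] limit_buy(price=98, qty=2): fills=none; bids=[#1:1@98 #4:2@98] asks=[#3:5@101]

Answer: bid=98 ask=-
bid=98 ask=105
bid=98 ask=101
bid=98 ask=101
bid=98 ask=101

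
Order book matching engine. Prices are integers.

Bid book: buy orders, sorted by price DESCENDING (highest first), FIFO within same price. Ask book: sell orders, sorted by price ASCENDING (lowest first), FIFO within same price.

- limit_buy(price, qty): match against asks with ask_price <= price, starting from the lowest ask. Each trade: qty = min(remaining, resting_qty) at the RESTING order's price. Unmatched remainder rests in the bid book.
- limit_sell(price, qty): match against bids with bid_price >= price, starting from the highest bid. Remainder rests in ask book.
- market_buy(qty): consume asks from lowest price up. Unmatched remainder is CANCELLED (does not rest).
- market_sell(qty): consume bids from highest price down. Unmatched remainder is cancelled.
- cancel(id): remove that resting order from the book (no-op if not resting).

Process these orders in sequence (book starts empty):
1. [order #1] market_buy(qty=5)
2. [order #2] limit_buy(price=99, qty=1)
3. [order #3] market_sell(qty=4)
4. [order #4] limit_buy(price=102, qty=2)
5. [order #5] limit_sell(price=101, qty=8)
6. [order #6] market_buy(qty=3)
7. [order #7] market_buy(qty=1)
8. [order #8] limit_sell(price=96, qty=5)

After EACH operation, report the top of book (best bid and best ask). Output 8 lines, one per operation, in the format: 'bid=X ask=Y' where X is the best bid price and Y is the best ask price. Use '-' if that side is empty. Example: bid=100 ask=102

Answer: bid=- ask=-
bid=99 ask=-
bid=- ask=-
bid=102 ask=-
bid=- ask=101
bid=- ask=101
bid=- ask=101
bid=- ask=96

Derivation:
After op 1 [order #1] market_buy(qty=5): fills=none; bids=[-] asks=[-]
After op 2 [order #2] limit_buy(price=99, qty=1): fills=none; bids=[#2:1@99] asks=[-]
After op 3 [order #3] market_sell(qty=4): fills=#2x#3:1@99; bids=[-] asks=[-]
After op 4 [order #4] limit_buy(price=102, qty=2): fills=none; bids=[#4:2@102] asks=[-]
After op 5 [order #5] limit_sell(price=101, qty=8): fills=#4x#5:2@102; bids=[-] asks=[#5:6@101]
After op 6 [order #6] market_buy(qty=3): fills=#6x#5:3@101; bids=[-] asks=[#5:3@101]
After op 7 [order #7] market_buy(qty=1): fills=#7x#5:1@101; bids=[-] asks=[#5:2@101]
After op 8 [order #8] limit_sell(price=96, qty=5): fills=none; bids=[-] asks=[#8:5@96 #5:2@101]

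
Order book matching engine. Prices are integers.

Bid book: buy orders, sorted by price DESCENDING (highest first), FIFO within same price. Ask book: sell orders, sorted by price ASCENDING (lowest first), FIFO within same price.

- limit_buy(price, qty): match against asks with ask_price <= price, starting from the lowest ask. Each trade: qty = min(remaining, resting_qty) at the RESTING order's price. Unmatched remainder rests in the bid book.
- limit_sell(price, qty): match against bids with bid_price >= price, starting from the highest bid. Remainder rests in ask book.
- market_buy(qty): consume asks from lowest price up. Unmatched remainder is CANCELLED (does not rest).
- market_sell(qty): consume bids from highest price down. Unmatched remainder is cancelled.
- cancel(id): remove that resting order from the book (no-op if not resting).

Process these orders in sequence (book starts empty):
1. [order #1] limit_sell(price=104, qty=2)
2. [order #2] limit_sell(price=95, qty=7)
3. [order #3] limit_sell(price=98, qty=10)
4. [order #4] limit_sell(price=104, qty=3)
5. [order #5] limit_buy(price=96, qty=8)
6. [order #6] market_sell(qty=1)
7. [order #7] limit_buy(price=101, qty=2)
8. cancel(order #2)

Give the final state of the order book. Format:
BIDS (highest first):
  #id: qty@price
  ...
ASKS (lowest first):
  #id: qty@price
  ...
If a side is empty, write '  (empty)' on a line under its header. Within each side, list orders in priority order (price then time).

After op 1 [order #1] limit_sell(price=104, qty=2): fills=none; bids=[-] asks=[#1:2@104]
After op 2 [order #2] limit_sell(price=95, qty=7): fills=none; bids=[-] asks=[#2:7@95 #1:2@104]
After op 3 [order #3] limit_sell(price=98, qty=10): fills=none; bids=[-] asks=[#2:7@95 #3:10@98 #1:2@104]
After op 4 [order #4] limit_sell(price=104, qty=3): fills=none; bids=[-] asks=[#2:7@95 #3:10@98 #1:2@104 #4:3@104]
After op 5 [order #5] limit_buy(price=96, qty=8): fills=#5x#2:7@95; bids=[#5:1@96] asks=[#3:10@98 #1:2@104 #4:3@104]
After op 6 [order #6] market_sell(qty=1): fills=#5x#6:1@96; bids=[-] asks=[#3:10@98 #1:2@104 #4:3@104]
After op 7 [order #7] limit_buy(price=101, qty=2): fills=#7x#3:2@98; bids=[-] asks=[#3:8@98 #1:2@104 #4:3@104]
After op 8 cancel(order #2): fills=none; bids=[-] asks=[#3:8@98 #1:2@104 #4:3@104]

Answer: BIDS (highest first):
  (empty)
ASKS (lowest first):
  #3: 8@98
  #1: 2@104
  #4: 3@104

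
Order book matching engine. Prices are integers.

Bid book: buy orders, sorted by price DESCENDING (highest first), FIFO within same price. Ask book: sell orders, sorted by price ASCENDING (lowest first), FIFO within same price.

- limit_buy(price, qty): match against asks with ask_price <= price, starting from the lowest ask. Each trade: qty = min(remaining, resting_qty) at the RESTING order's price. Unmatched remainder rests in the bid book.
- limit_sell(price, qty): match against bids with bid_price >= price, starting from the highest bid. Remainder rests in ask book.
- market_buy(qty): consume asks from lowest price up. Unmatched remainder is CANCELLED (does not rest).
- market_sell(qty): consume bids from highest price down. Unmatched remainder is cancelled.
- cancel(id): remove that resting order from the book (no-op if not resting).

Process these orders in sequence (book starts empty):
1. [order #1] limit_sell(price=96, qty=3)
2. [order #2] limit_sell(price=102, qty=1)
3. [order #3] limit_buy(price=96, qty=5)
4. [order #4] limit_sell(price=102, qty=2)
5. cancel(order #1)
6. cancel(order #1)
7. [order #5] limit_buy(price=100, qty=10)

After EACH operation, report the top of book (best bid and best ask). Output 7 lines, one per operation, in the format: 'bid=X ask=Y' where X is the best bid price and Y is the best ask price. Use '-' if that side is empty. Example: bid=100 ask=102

Answer: bid=- ask=96
bid=- ask=96
bid=96 ask=102
bid=96 ask=102
bid=96 ask=102
bid=96 ask=102
bid=100 ask=102

Derivation:
After op 1 [order #1] limit_sell(price=96, qty=3): fills=none; bids=[-] asks=[#1:3@96]
After op 2 [order #2] limit_sell(price=102, qty=1): fills=none; bids=[-] asks=[#1:3@96 #2:1@102]
After op 3 [order #3] limit_buy(price=96, qty=5): fills=#3x#1:3@96; bids=[#3:2@96] asks=[#2:1@102]
After op 4 [order #4] limit_sell(price=102, qty=2): fills=none; bids=[#3:2@96] asks=[#2:1@102 #4:2@102]
After op 5 cancel(order #1): fills=none; bids=[#3:2@96] asks=[#2:1@102 #4:2@102]
After op 6 cancel(order #1): fills=none; bids=[#3:2@96] asks=[#2:1@102 #4:2@102]
After op 7 [order #5] limit_buy(price=100, qty=10): fills=none; bids=[#5:10@100 #3:2@96] asks=[#2:1@102 #4:2@102]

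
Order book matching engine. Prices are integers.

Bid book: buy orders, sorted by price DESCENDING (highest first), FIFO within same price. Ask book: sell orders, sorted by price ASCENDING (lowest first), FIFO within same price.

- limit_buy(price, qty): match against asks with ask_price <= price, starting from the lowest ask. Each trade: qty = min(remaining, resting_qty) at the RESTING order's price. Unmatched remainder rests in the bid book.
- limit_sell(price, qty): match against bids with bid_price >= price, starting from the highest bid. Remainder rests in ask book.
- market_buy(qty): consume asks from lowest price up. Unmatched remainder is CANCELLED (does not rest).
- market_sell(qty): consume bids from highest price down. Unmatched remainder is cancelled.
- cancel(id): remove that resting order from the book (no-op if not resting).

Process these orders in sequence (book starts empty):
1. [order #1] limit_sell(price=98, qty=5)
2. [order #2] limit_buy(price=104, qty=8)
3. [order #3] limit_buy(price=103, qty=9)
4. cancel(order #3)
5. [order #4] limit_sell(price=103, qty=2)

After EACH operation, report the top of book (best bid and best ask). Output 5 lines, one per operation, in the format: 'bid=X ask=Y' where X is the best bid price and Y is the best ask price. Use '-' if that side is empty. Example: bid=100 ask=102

After op 1 [order #1] limit_sell(price=98, qty=5): fills=none; bids=[-] asks=[#1:5@98]
After op 2 [order #2] limit_buy(price=104, qty=8): fills=#2x#1:5@98; bids=[#2:3@104] asks=[-]
After op 3 [order #3] limit_buy(price=103, qty=9): fills=none; bids=[#2:3@104 #3:9@103] asks=[-]
After op 4 cancel(order #3): fills=none; bids=[#2:3@104] asks=[-]
After op 5 [order #4] limit_sell(price=103, qty=2): fills=#2x#4:2@104; bids=[#2:1@104] asks=[-]

Answer: bid=- ask=98
bid=104 ask=-
bid=104 ask=-
bid=104 ask=-
bid=104 ask=-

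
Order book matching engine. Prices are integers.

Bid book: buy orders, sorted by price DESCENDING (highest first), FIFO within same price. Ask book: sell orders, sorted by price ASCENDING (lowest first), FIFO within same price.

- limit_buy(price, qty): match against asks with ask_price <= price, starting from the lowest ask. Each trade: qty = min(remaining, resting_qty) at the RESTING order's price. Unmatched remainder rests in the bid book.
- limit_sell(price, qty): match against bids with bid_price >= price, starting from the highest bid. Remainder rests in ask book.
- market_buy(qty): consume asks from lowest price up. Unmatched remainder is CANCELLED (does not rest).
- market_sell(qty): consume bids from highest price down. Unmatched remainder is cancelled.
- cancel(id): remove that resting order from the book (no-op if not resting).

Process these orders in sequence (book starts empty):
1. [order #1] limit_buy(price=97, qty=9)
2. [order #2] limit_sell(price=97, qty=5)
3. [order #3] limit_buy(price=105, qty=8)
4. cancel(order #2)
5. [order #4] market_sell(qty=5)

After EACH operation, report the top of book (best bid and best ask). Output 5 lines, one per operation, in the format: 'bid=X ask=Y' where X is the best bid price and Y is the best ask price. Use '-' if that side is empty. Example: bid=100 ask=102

After op 1 [order #1] limit_buy(price=97, qty=9): fills=none; bids=[#1:9@97] asks=[-]
After op 2 [order #2] limit_sell(price=97, qty=5): fills=#1x#2:5@97; bids=[#1:4@97] asks=[-]
After op 3 [order #3] limit_buy(price=105, qty=8): fills=none; bids=[#3:8@105 #1:4@97] asks=[-]
After op 4 cancel(order #2): fills=none; bids=[#3:8@105 #1:4@97] asks=[-]
After op 5 [order #4] market_sell(qty=5): fills=#3x#4:5@105; bids=[#3:3@105 #1:4@97] asks=[-]

Answer: bid=97 ask=-
bid=97 ask=-
bid=105 ask=-
bid=105 ask=-
bid=105 ask=-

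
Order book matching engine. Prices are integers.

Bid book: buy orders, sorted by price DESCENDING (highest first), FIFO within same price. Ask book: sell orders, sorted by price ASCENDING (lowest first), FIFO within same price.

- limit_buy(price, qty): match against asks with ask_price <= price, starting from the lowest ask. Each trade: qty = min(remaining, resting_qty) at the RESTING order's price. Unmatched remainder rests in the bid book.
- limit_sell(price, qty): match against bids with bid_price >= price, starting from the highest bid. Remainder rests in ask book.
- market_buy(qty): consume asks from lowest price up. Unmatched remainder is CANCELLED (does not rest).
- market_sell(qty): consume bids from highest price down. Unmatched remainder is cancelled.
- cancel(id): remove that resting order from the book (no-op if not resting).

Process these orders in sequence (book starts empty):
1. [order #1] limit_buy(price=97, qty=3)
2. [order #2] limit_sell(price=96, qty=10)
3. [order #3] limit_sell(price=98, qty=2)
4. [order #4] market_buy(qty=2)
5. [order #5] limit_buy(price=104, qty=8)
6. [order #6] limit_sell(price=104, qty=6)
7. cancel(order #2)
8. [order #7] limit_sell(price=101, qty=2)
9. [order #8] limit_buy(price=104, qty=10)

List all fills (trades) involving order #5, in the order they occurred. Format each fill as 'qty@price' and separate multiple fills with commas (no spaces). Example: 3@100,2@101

After op 1 [order #1] limit_buy(price=97, qty=3): fills=none; bids=[#1:3@97] asks=[-]
After op 2 [order #2] limit_sell(price=96, qty=10): fills=#1x#2:3@97; bids=[-] asks=[#2:7@96]
After op 3 [order #3] limit_sell(price=98, qty=2): fills=none; bids=[-] asks=[#2:7@96 #3:2@98]
After op 4 [order #4] market_buy(qty=2): fills=#4x#2:2@96; bids=[-] asks=[#2:5@96 #3:2@98]
After op 5 [order #5] limit_buy(price=104, qty=8): fills=#5x#2:5@96 #5x#3:2@98; bids=[#5:1@104] asks=[-]
After op 6 [order #6] limit_sell(price=104, qty=6): fills=#5x#6:1@104; bids=[-] asks=[#6:5@104]
After op 7 cancel(order #2): fills=none; bids=[-] asks=[#6:5@104]
After op 8 [order #7] limit_sell(price=101, qty=2): fills=none; bids=[-] asks=[#7:2@101 #6:5@104]
After op 9 [order #8] limit_buy(price=104, qty=10): fills=#8x#7:2@101 #8x#6:5@104; bids=[#8:3@104] asks=[-]

Answer: 5@96,2@98,1@104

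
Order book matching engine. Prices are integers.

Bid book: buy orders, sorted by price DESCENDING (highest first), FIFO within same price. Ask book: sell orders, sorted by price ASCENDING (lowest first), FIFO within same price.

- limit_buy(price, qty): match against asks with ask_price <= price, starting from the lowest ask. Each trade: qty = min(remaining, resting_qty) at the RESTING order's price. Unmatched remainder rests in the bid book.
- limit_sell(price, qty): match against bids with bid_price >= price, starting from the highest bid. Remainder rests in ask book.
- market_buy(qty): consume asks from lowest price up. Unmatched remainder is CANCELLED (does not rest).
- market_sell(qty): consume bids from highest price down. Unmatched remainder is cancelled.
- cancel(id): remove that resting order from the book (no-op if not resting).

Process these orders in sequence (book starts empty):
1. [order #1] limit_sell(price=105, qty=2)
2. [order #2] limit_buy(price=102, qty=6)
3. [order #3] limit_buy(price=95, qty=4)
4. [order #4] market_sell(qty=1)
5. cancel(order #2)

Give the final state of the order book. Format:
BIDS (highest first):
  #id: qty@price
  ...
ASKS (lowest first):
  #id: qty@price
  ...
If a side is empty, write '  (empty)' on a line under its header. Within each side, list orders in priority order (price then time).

After op 1 [order #1] limit_sell(price=105, qty=2): fills=none; bids=[-] asks=[#1:2@105]
After op 2 [order #2] limit_buy(price=102, qty=6): fills=none; bids=[#2:6@102] asks=[#1:2@105]
After op 3 [order #3] limit_buy(price=95, qty=4): fills=none; bids=[#2:6@102 #3:4@95] asks=[#1:2@105]
After op 4 [order #4] market_sell(qty=1): fills=#2x#4:1@102; bids=[#2:5@102 #3:4@95] asks=[#1:2@105]
After op 5 cancel(order #2): fills=none; bids=[#3:4@95] asks=[#1:2@105]

Answer: BIDS (highest first):
  #3: 4@95
ASKS (lowest first):
  #1: 2@105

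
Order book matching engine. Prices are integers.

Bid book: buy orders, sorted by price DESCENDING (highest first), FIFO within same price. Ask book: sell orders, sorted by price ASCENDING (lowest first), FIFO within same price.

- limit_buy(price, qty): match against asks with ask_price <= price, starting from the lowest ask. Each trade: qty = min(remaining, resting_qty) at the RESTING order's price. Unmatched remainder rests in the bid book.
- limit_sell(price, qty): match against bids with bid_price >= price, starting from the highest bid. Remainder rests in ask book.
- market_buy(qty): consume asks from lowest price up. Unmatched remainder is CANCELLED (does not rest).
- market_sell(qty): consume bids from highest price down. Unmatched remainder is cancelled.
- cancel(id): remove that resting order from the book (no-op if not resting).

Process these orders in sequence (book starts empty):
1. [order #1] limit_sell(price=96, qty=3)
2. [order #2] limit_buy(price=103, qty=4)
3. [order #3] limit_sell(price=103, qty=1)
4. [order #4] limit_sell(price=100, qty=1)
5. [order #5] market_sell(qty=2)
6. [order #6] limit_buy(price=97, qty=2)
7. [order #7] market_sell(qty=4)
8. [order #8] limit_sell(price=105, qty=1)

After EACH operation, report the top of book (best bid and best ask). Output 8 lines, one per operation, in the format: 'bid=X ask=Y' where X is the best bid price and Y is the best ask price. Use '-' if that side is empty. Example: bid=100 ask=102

After op 1 [order #1] limit_sell(price=96, qty=3): fills=none; bids=[-] asks=[#1:3@96]
After op 2 [order #2] limit_buy(price=103, qty=4): fills=#2x#1:3@96; bids=[#2:1@103] asks=[-]
After op 3 [order #3] limit_sell(price=103, qty=1): fills=#2x#3:1@103; bids=[-] asks=[-]
After op 4 [order #4] limit_sell(price=100, qty=1): fills=none; bids=[-] asks=[#4:1@100]
After op 5 [order #5] market_sell(qty=2): fills=none; bids=[-] asks=[#4:1@100]
After op 6 [order #6] limit_buy(price=97, qty=2): fills=none; bids=[#6:2@97] asks=[#4:1@100]
After op 7 [order #7] market_sell(qty=4): fills=#6x#7:2@97; bids=[-] asks=[#4:1@100]
After op 8 [order #8] limit_sell(price=105, qty=1): fills=none; bids=[-] asks=[#4:1@100 #8:1@105]

Answer: bid=- ask=96
bid=103 ask=-
bid=- ask=-
bid=- ask=100
bid=- ask=100
bid=97 ask=100
bid=- ask=100
bid=- ask=100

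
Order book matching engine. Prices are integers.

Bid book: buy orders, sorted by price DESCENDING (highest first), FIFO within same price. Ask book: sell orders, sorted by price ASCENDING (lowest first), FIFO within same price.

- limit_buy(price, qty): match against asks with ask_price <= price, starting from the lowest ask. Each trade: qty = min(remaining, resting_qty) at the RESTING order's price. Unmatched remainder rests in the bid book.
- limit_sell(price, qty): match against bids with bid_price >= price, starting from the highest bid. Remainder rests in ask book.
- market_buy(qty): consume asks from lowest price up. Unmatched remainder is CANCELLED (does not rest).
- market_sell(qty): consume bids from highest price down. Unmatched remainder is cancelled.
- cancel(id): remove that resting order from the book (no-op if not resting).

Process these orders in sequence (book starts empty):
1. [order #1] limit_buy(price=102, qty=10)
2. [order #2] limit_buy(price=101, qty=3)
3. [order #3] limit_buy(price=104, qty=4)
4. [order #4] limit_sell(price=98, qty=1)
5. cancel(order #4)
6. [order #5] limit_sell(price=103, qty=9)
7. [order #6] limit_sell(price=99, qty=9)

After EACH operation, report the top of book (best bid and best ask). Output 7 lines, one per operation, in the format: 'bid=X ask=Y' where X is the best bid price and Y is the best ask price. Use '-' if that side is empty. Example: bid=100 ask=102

Answer: bid=102 ask=-
bid=102 ask=-
bid=104 ask=-
bid=104 ask=-
bid=104 ask=-
bid=102 ask=103
bid=102 ask=103

Derivation:
After op 1 [order #1] limit_buy(price=102, qty=10): fills=none; bids=[#1:10@102] asks=[-]
After op 2 [order #2] limit_buy(price=101, qty=3): fills=none; bids=[#1:10@102 #2:3@101] asks=[-]
After op 3 [order #3] limit_buy(price=104, qty=4): fills=none; bids=[#3:4@104 #1:10@102 #2:3@101] asks=[-]
After op 4 [order #4] limit_sell(price=98, qty=1): fills=#3x#4:1@104; bids=[#3:3@104 #1:10@102 #2:3@101] asks=[-]
After op 5 cancel(order #4): fills=none; bids=[#3:3@104 #1:10@102 #2:3@101] asks=[-]
After op 6 [order #5] limit_sell(price=103, qty=9): fills=#3x#5:3@104; bids=[#1:10@102 #2:3@101] asks=[#5:6@103]
After op 7 [order #6] limit_sell(price=99, qty=9): fills=#1x#6:9@102; bids=[#1:1@102 #2:3@101] asks=[#5:6@103]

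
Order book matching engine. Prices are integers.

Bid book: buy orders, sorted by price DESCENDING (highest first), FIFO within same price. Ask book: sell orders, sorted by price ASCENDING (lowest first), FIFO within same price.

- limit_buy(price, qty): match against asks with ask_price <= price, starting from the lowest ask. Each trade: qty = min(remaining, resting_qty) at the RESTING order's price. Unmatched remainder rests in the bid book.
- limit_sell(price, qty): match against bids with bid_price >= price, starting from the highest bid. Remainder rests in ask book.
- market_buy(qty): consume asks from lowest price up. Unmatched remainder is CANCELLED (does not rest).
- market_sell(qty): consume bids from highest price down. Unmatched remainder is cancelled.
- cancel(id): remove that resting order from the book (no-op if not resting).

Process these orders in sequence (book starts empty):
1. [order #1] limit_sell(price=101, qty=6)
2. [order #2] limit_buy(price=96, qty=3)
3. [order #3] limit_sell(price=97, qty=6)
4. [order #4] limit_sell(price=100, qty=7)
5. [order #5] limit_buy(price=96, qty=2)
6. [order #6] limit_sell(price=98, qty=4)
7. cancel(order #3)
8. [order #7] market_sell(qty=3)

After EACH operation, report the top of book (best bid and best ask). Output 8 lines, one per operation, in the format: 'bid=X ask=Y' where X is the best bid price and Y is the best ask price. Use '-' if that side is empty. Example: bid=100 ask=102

After op 1 [order #1] limit_sell(price=101, qty=6): fills=none; bids=[-] asks=[#1:6@101]
After op 2 [order #2] limit_buy(price=96, qty=3): fills=none; bids=[#2:3@96] asks=[#1:6@101]
After op 3 [order #3] limit_sell(price=97, qty=6): fills=none; bids=[#2:3@96] asks=[#3:6@97 #1:6@101]
After op 4 [order #4] limit_sell(price=100, qty=7): fills=none; bids=[#2:3@96] asks=[#3:6@97 #4:7@100 #1:6@101]
After op 5 [order #5] limit_buy(price=96, qty=2): fills=none; bids=[#2:3@96 #5:2@96] asks=[#3:6@97 #4:7@100 #1:6@101]
After op 6 [order #6] limit_sell(price=98, qty=4): fills=none; bids=[#2:3@96 #5:2@96] asks=[#3:6@97 #6:4@98 #4:7@100 #1:6@101]
After op 7 cancel(order #3): fills=none; bids=[#2:3@96 #5:2@96] asks=[#6:4@98 #4:7@100 #1:6@101]
After op 8 [order #7] market_sell(qty=3): fills=#2x#7:3@96; bids=[#5:2@96] asks=[#6:4@98 #4:7@100 #1:6@101]

Answer: bid=- ask=101
bid=96 ask=101
bid=96 ask=97
bid=96 ask=97
bid=96 ask=97
bid=96 ask=97
bid=96 ask=98
bid=96 ask=98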